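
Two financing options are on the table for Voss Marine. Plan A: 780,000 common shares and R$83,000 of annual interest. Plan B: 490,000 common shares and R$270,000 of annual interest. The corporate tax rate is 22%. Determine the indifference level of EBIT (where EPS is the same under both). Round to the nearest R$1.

At indifference, (EBIT − 83,000)(1 − t)/780,000 = (EBIT − 270,000)(1 − t)/490,000.
The (1 − t) factor cancels: (EBIT − 83,000) × 490,000 = (EBIT − 270,000) × 780,000.
EBIT × (780,000 − 490,000) = 270,000 × 780,000 − 83,000 × 490,000 = 169,930,000,000, so EBIT = 169,930,000,000 ÷ 290,000 = 585,965.52.

R$585,966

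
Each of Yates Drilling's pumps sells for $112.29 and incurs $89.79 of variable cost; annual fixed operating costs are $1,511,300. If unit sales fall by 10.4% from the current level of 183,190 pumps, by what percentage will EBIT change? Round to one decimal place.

Contribution at this volume is 183,190 × $22.50 = $4,121,775.00.
Operating income = contribution − fixed costs = $4,121,775.00 − $1,511,300 = $2,610,475.00.
So DOL = total CM / EBIT = $4,121,775.00 / $2,610,475.00 = 1.5789.
So EBIT moves 1.5789 × (-10.4%) = -16.4%.

-16.4%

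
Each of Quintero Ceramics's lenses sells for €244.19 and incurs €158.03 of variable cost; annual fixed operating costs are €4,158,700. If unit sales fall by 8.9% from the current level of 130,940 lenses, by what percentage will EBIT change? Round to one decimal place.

Contribution at this volume is 130,940 × €86.16 = €11,281,790.40.
Subtracting fixed costs: EBIT = €11,281,790.40 − €4,158,700 = €7,123,090.40.
Degree of operating leverage = €11,281,790.40 / €7,123,090.40 = 1.5838.
Operating income changes by 1.5838 × -8.9% = -14.1%.

-14.1%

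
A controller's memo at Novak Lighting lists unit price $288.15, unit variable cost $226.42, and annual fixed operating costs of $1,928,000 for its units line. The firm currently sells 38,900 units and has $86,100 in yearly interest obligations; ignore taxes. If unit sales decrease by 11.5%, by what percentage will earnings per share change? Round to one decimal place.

At 38,900 units, contribution = 38,900 × $61.73 = $2,401,297.00.
EBIT = $2,401,297.00 − $1,928,000 = $473,297.00.
Interest = $86,100.00, so EBIT − I = $387,197.00.
Degree of combined leverage = contribution ÷ (EBIT − I) = $2,401,297.00 ÷ $387,197.00 = 6.2017.
%ΔEPS = DCL × %ΔSales = 6.2017 × -11.5% = -71.3%.

-71.3%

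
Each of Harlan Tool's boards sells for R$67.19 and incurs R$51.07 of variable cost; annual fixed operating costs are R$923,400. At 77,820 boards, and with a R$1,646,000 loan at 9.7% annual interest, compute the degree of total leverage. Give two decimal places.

Contribution at this volume is 77,820 × R$16.12 = R$1,254,458.40.
EBIT = R$1,254,458.40 − R$923,400 = R$331,058.40. Interest = R$159,662.00, so EBIT − I = R$171,396.40.
DCL = contribution ÷ (EBIT − I) = R$1,254,458.40 ÷ R$171,396.40 = 7.3190.

7.32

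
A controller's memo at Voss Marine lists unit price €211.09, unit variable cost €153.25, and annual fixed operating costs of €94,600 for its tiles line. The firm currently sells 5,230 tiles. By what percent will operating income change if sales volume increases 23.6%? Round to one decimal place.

At 5,230 units, contribution = 5,230 × €57.84 = €302,503.20.
Subtracting fixed costs: EBIT = €302,503.20 − €94,600 = €207,903.20.
Degree of operating leverage = €302,503.20 / €207,903.20 = 1.4550.
%ΔEBIT = DOL × %ΔSales = 1.4550 × +23.6% = +34.3%.

+34.3%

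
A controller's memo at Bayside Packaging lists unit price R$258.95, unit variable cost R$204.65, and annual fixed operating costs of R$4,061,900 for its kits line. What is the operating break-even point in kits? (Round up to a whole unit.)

Unit CM = price − variable cost = R$258.95 − R$204.65 = R$54.30.
Break-even volume = fixed costs ÷ CM per unit = R$4,061,900 ÷ R$54.30 = 74,804.79, so 74,805 kits.

74,805 kits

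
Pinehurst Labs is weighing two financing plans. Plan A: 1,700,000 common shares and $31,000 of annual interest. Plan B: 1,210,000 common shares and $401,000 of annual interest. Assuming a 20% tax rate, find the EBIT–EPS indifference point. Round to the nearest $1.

Set EPS_A = EPS_B: (EBIT − $31,000)(1 − 0.20) ÷ 1,700,000 = (EBIT − $401,000)(1 − 0.20) ÷ 1,210,000.
The (1 − t) factor cancels: (EBIT − 31,000) × 1,210,000 = (EBIT − 401,000) × 1,700,000.
EBIT × (1,700,000 − 1,210,000) = 401,000 × 1,700,000 − 31,000 × 1,210,000 = 644,190,000,000, so EBIT = 644,190,000,000 ÷ 490,000 = 1,314,673.47.

$1,314,673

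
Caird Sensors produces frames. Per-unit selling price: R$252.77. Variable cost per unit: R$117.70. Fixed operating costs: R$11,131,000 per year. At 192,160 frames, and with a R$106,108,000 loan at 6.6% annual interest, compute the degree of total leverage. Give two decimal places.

Contribution at this volume is 192,160 × R$135.07 = R$25,955,051.20.
Subtracting fixed costs: EBIT = R$25,955,051.20 − R$11,131,000 = R$14,824,051.20. Interest = R$7,003,128.00.
DOL = R$25,955,051.20 ÷ R$14,824,051.20 = 1.7509; DFL = R$14,824,051.20 ÷ R$7,820,923.20 = 1.8954.
DCL = DOL × DFL = 1.7509 × 1.8954 = 3.3187.

3.32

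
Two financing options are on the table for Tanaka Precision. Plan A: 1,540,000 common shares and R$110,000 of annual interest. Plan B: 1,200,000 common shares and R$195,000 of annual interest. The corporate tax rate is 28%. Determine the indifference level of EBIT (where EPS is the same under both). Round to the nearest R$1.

R$495,000

At indifference, (EBIT − 110,000)(1 − t)/1,540,000 = (EBIT − 195,000)(1 − t)/1,200,000.
The (1 − t) factor cancels: (EBIT − 110,000) × 1,200,000 = (EBIT − 195,000) × 1,540,000.
Solving, EBIT = (195,000·1,540,000 − 110,000·1,200,000) / (1,540,000 − 1,200,000) = 168,300,000,000 / 340,000 = 495,000.00.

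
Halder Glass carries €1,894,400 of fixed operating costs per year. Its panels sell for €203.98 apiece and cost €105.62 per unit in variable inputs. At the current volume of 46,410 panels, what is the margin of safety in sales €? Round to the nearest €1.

Each unit contributes €203.98 − €105.62 = €98.36. Break-even units = €1,894,400 ÷ €98.36 = 19,259.86; break-even revenue = 19,259.86 × €203.98 = €3,928,626.60.
Current sales = 46,410 × €203.98 = €9,466,711.80.
Margin of safety = €9,466,711.80 − €3,928,626.60 = €5,538,085.

€5,538,085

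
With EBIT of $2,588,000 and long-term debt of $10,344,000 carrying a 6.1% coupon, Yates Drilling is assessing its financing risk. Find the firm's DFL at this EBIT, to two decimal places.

Interest = $630,984.00.
DFL = EBIT ÷ (EBIT − I) = $2,588,000 ÷ ($2,588,000 − $630,984.00) = $2,588,000 ÷ $1,957,016.00 = 1.3224.

1.32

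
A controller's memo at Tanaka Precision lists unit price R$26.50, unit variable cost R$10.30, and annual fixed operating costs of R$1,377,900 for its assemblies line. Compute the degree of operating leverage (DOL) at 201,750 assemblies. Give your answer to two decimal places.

Total contribution margin = 201,750 × R$16.20 = R$3,268,350.00.
Operating income = contribution − fixed costs = R$3,268,350.00 − R$1,377,900 = R$1,890,450.00.
So DOL = total CM / EBIT = R$3,268,350.00 / R$1,890,450.00 = 1.7289.

1.73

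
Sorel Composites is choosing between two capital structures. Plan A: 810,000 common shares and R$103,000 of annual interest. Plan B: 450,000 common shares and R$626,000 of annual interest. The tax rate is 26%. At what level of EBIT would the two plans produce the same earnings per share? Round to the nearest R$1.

R$1,279,750

At indifference, (EBIT − 103,000)(1 − t)/810,000 = (EBIT − 626,000)(1 − t)/450,000.
Cancelling (1 − t) and cross-multiplying: 450,000·(EBIT − 103,000) = 810,000·(EBIT − 626,000).
Solving, EBIT = (626,000·810,000 − 103,000·450,000) / (810,000 − 450,000) = 460,710,000,000 / 360,000 = 1,279,750.00.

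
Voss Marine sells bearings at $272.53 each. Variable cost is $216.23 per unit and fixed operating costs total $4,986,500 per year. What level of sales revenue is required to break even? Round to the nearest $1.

CM per unit = $272.53 − $216.23 = $56.30; CM ratio = $56.30 / $272.53 = 0.2066.
Break-even revenue = fixed costs × price ÷ CM = $4,986,500 × $272.53 ÷ $56.30 = $24,138,026.

$24,138,026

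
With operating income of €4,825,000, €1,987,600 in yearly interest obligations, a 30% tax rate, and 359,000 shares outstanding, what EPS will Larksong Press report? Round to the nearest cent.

€5.53

Interest = €1,987,600.00, so EBT = €4,825,000 − €1,987,600.00 = €2,837,400.00.
Net income = €2,837,400.00 × (1 − 0.30) = €1,986,180.00.
EPS = €1,986,180.00 ÷ 359,000 = €5.53.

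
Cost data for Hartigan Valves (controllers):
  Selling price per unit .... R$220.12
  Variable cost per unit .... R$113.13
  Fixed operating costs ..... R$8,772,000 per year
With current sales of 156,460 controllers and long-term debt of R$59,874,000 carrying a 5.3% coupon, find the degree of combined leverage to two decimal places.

3.49

Total contribution margin = 156,460 × R$106.99 = R$16,739,655.40.
Operating income = contribution − fixed costs = R$16,739,655.40 − R$8,772,000 = R$7,967,655.40. Interest = R$3,173,322.00, so EBIT − I = R$4,794,333.40.
DCL = contribution ÷ (EBIT − I) = R$16,739,655.40 ÷ R$4,794,333.40 = 3.4916.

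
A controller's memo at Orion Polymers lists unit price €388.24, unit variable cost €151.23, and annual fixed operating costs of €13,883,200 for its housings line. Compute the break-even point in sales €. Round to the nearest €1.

€22,741,714

CM per unit = €388.24 − €151.23 = €237.01; CM ratio = €237.01 / €388.24 = 0.6105.
Break-even sales = FC ÷ CM ratio = €13,883,200 × €388.24 / €237.01 = €22,741,714.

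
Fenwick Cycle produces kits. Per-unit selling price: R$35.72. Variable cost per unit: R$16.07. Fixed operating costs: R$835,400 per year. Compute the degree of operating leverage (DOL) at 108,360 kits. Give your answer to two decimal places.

At 108,360 units, contribution = 108,360 × R$19.65 = R$2,129,274.00.
Operating income = contribution − fixed costs = R$2,129,274.00 − R$835,400 = R$1,293,874.00.
DOL = contribution ÷ EBIT = R$2,129,274.00 ÷ R$1,293,874.00 = 1.6457.

1.65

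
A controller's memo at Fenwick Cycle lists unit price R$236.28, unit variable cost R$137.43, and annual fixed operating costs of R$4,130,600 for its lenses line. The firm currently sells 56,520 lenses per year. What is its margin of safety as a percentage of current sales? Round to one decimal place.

Contribution margin per unit = R$236.28 − R$137.43 = R$98.85. Break-even units = R$4,130,600 ÷ R$98.85 = 41,786.55; break-even revenue = 41,786.55 × R$236.28 = R$9,873,324.92.
Actual sales revenue = 56,520 × R$236.28 = R$13,354,545.60.
Margin of safety = (R$13,354,545.60 − R$9,873,324.92) ÷ R$13,354,545.60 = 26.1%.

26.1%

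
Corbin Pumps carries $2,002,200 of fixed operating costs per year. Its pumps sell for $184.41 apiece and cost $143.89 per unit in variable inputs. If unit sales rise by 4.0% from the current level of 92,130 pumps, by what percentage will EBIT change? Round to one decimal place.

+8.6%

At 92,130 units, contribution = 92,130 × $40.52 = $3,733,107.60.
EBIT = $3,733,107.60 − $2,002,200 = $1,730,907.60.
So DOL = total CM / EBIT = $3,733,107.60 / $1,730,907.60 = 2.1567.
Operating income changes by 2.1567 × +4.0% = +8.6%.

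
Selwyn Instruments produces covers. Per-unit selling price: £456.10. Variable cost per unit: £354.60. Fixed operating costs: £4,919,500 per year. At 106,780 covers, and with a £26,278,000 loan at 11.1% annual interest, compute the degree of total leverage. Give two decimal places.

3.61

Total contribution margin = 106,780 × £101.50 = £10,838,170.00.
EBIT = £10,838,170.00 − £4,919,500 = £5,918,670.00. Interest = £2,916,858.00.
DOL = £10,838,170.00 ÷ £5,918,670.00 = 1.8312; DFL = £5,918,670.00 ÷ £3,001,812.00 = 1.9717.
Combined leverage = 1.8312 × 1.9717 = 3.6106.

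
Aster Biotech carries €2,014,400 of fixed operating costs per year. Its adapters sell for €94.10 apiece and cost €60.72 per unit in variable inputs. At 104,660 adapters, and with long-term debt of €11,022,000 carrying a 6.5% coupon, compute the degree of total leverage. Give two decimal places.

Total contribution margin = 104,660 × €33.38 = €3,493,550.80.
EBIT = €3,493,550.80 − €2,014,400 = €1,479,150.80. Interest = €716,430.00, so EBIT − I = €762,720.80.
Degree of total leverage = total CM / (EBIT − interest) = €3,493,550.80 / €762,720.80 = 4.5804.

4.58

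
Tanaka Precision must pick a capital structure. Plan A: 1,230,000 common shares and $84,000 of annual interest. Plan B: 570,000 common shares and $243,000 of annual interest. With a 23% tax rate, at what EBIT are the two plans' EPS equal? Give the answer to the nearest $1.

At indifference, (EBIT − 84,000)(1 − t)/1,230,000 = (EBIT − 243,000)(1 − t)/570,000.
The (1 − t) factor cancels: (EBIT − 84,000) × 570,000 = (EBIT − 243,000) × 1,230,000.
Solving, EBIT = (243,000·1,230,000 − 84,000·570,000) / (1,230,000 − 570,000) = 251,010,000,000 / 660,000 = 380,318.18.

$380,318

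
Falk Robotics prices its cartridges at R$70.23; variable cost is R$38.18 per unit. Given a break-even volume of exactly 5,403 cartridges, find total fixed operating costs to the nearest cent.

Contribution margin per unit = R$70.23 − R$38.18 = R$32.05.
Since BE = FC / CM, FC = 5,403 × R$32.05 = R$173,166.15.

R$173,166.15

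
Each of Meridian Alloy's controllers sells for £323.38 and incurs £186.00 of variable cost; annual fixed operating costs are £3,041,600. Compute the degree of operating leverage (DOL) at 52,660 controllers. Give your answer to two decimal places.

Total contribution margin = 52,660 × £137.38 = £7,234,430.80.
Subtracting fixed costs: EBIT = £7,234,430.80 − £3,041,600 = £4,192,830.80.
DOL = contribution ÷ EBIT = £7,234,430.80 ÷ £4,192,830.80 = 1.7254.

1.73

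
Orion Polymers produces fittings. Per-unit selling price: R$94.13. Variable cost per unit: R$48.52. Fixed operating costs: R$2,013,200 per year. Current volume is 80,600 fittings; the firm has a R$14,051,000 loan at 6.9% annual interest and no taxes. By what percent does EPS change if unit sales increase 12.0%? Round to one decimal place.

At 80,600 units, contribution = 80,600 × R$45.61 = R$3,676,166.00.
EBIT = R$3,676,166.00 − R$2,013,200 = R$1,662,966.00.
After interest of R$969,519.00, pre-tax earnings = R$693,447.00.
DCL = total CM / (EBIT − I) = R$3,676,166.00 / R$693,447.00 = 5.3013.
EPS therefore changes by 5.3013 × (+12.0%) = +63.6%.

+63.6%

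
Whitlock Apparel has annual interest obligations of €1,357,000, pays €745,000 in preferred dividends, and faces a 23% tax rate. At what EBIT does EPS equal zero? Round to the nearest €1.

Grossing the preferred dividend up to pre-tax terms: €745,000 / (1 − 0.23) = €967,532.47.
EPS = 0 when EBIT covers interest plus the pre-tax preferred burden: €1,357,000 + €967,532.47 = €2,324,532.47.

€2,324,532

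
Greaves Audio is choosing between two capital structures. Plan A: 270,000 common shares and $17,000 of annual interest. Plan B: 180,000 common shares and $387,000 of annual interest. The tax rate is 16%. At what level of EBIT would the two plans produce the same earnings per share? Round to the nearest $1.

$1,127,000

Set EPS_A = EPS_B: (EBIT − $17,000)(1 − 0.16) ÷ 270,000 = (EBIT − $387,000)(1 − 0.16) ÷ 180,000.
Cancelling (1 − t) and cross-multiplying: 180,000·(EBIT − 17,000) = 270,000·(EBIT − 387,000).
Solving, EBIT = (387,000·270,000 − 17,000·180,000) / (270,000 − 180,000) = 101,430,000,000 / 90,000 = 1,127,000.00.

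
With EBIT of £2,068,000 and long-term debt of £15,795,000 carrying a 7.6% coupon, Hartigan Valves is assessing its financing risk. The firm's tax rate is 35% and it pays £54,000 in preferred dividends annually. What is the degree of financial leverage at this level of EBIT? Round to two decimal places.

Interest = £1,200,420.00.
Pre-tax preferred-dividend burden = £54,000 ÷ (1 − 0.35) = £83,076.92.
DFL = EBIT ÷ [EBIT − I − D_p/(1−t)] = £2,068,000 ÷ [£2,068,000 − £1,200,420.00 − £83,076.92] = £2,068,000 ÷ £784,503.08 = 2.6361.

2.64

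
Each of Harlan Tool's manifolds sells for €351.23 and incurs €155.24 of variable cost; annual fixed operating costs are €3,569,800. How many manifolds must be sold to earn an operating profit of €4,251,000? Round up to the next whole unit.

39,905 manifolds

Contribution margin per unit = €351.23 − €155.24 = €195.99.
Required volume = (fixed costs + target profit) ÷ CM = (€3,569,800 + €4,251,000) ÷ €195.99 = 39,904.08, so 39,905 manifolds.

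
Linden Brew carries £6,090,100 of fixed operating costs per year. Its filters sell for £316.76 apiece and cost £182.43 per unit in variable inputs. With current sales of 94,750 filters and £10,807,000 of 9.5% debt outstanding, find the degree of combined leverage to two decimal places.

2.27

Contribution at this volume is 94,750 × £134.33 = £12,727,767.50.
Operating income = contribution − fixed costs = £12,727,767.50 − £6,090,100 = £6,637,667.50. Interest = £1,026,665.00.
DOL = £12,727,767.50 ÷ £6,637,667.50 = 1.9175; DFL = £6,637,667.50 ÷ £5,611,002.50 = 1.1830.
Combined leverage = 1.9175 × 1.1830 = 2.2684.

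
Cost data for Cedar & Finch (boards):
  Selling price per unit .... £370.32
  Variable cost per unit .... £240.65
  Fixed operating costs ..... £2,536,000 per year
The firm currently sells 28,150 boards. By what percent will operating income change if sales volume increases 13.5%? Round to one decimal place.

+44.2%

At 28,150 units, contribution = 28,150 × £129.67 = £3,650,210.50.
Subtracting fixed costs: EBIT = £3,650,210.50 − £2,536,000 = £1,114,210.50.
Degree of operating leverage = £3,650,210.50 / £1,114,210.50 = 3.2761.
Operating income changes by 3.2761 × +13.5% = +44.2%.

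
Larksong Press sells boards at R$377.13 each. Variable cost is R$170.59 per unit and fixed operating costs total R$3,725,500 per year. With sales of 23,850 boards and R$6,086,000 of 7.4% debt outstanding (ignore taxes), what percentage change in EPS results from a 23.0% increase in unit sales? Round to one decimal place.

Contribution at this volume is 23,850 × R$206.54 = R$4,925,979.00.
Subtracting fixed costs: EBIT = R$4,925,979.00 − R$3,725,500 = R$1,200,479.00.
Interest = R$450,364.00, so EBIT − I = R$750,115.00.
DCL = total CM / (EBIT − I) = R$4,925,979.00 / R$750,115.00 = 6.5670.
%ΔEPS = DCL × %ΔSales = 6.5670 × +23.0% = +151.0%.

+151.0%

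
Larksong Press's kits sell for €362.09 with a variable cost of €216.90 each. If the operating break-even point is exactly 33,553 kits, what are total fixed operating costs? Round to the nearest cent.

€4,871,560.07

Unit CM = price − variable cost = €362.09 − €216.90 = €145.19.
Fixed costs = break-even units × CM = 33,553 × €145.19 = €4,871,560.07.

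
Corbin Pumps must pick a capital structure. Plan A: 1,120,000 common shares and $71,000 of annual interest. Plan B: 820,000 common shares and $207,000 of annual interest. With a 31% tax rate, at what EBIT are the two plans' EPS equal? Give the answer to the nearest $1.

At indifference, (EBIT − 71,000)(1 − t)/1,120,000 = (EBIT − 207,000)(1 − t)/820,000.
Cancelling (1 − t) and cross-multiplying: 820,000·(EBIT − 71,000) = 1,120,000·(EBIT − 207,000).
EBIT × (1,120,000 − 820,000) = 207,000 × 1,120,000 − 71,000 × 820,000 = 173,620,000,000, so EBIT = 173,620,000,000 ÷ 300,000 = 578,733.33.

$578,733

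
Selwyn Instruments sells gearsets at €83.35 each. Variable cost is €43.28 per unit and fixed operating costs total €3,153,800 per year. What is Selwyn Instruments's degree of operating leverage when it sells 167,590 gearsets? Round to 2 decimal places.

Contribution at this volume is 167,590 × €40.07 = €6,715,331.30.
Operating income = contribution − fixed costs = €6,715,331.30 − €3,153,800 = €3,561,531.30.
So DOL = total CM / EBIT = €6,715,331.30 / €3,561,531.30 = 1.8855.

1.89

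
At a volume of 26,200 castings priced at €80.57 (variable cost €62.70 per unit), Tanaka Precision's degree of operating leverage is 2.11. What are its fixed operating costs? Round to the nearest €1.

At 26,200 units, contribution = 26,200 × €17.87 = €468,194.00.
Since DOL = CM ÷ EBIT, EBIT = €468,194.00 ÷ 2.11 = €221,892.89.
And FC = contribution − EBIT = €468,194.00 − €221,892.89 = €246,301.

€246,301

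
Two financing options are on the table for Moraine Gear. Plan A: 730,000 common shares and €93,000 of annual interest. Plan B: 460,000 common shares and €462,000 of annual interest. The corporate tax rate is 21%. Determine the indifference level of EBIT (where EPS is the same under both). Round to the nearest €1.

€1,090,667

At indifference, (EBIT − 93,000)(1 − t)/730,000 = (EBIT − 462,000)(1 − t)/460,000.
Cancelling (1 − t) and cross-multiplying: 460,000·(EBIT − 93,000) = 730,000·(EBIT − 462,000).
Solving, EBIT = (462,000·730,000 − 93,000·460,000) / (730,000 − 460,000) = 294,480,000,000 / 270,000 = 1,090,666.67.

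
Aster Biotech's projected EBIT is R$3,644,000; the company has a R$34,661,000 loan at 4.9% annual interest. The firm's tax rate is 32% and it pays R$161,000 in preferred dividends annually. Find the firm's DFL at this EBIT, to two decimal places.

2.13

Interest = R$1,698,389.00.
Preferred dividends grossed up pre-tax: R$161,000 / (1 − 0.32) = R$236,764.71.
DFL = EBIT ÷ [EBIT − I − D_p/(1−t)] = R$3,644,000 ÷ [R$3,644,000 − R$1,698,389.00 − R$236,764.71] = R$3,644,000 ÷ R$1,708,846.29 = 2.1324.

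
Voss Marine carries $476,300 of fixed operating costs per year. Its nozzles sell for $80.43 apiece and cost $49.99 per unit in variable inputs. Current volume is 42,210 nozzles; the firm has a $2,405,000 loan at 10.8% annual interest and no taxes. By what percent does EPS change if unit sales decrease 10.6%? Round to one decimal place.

-24.8%

Total contribution margin = 42,210 × $30.44 = $1,284,872.40.
EBIT = $1,284,872.40 − $476,300 = $808,572.40.
Interest = $259,740.00, so EBIT − I = $548,832.40.
DCL = total CM / (EBIT − I) = $1,284,872.40 / $548,832.40 = 2.3411.
%ΔEPS = DCL × %ΔSales = 2.3411 × -10.6% = -24.8%.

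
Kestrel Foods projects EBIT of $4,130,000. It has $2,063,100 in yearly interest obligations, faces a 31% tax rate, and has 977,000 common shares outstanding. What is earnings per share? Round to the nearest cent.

$1.46

Interest = $2,063,100.00, so EBT = $4,130,000 − $2,063,100.00 = $2,066,900.00.
After tax at 31%: net income = $2,066,900.00 × 0.69 = $1,426,161.00.
EPS = $1,426,161.00 ÷ 977,000 = $1.46.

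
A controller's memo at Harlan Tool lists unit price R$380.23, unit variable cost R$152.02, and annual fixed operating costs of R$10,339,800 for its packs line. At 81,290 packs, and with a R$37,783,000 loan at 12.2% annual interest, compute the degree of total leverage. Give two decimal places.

5.15

At 81,290 units, contribution = 81,290 × R$228.21 = R$18,551,190.90.
Operating income = contribution − fixed costs = R$18,551,190.90 − R$10,339,800 = R$8,211,390.90. Interest = R$4,609,526.00, so EBIT − I = R$3,601,864.90.
Degree of total leverage = total CM / (EBIT − interest) = R$18,551,190.90 / R$3,601,864.90 = 5.1504.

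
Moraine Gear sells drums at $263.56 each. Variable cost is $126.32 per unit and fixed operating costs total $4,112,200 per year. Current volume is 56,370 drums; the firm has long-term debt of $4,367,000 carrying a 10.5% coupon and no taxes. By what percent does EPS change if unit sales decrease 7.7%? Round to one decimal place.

-18.8%

At 56,370 units, contribution = 56,370 × $137.24 = $7,736,218.80.
Subtracting fixed costs: EBIT = $7,736,218.80 − $4,112,200 = $3,624,018.80.
Interest = $458,535.00, so EBIT − I = $3,165,483.80.
Degree of combined leverage = contribution ÷ (EBIT − I) = $7,736,218.80 ÷ $3,165,483.80 = 2.4439.
%ΔEPS = DCL × %ΔSales = 2.4439 × -7.7% = -18.8%.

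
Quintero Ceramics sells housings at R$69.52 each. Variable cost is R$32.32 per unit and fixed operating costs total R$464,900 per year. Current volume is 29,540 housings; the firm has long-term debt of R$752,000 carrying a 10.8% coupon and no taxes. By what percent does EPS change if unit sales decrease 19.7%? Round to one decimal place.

Total contribution margin = 29,540 × R$37.20 = R$1,098,888.00.
Operating income = contribution − fixed costs = R$1,098,888.00 − R$464,900 = R$633,988.00.
Interest = R$81,216.00, so EBIT − I = R$552,772.00.
Degree of combined leverage = contribution ÷ (EBIT − I) = R$1,098,888.00 ÷ R$552,772.00 = 1.9880.
%ΔEPS = DCL × %ΔSales = 1.9880 × -19.7% = -39.2%.

-39.2%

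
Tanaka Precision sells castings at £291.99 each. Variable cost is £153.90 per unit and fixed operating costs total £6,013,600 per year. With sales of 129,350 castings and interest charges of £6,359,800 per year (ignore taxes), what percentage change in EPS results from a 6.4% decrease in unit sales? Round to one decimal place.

At 129,350 units, contribution = 129,350 × £138.09 = £17,861,941.50.
EBIT = £17,861,941.50 − £6,013,600 = £11,848,341.50.
After interest of £6,359,800.00, pre-tax earnings = £5,488,541.50.
DCL = total CM / (EBIT − I) = £17,861,941.50 / £5,488,541.50 = 3.2544.
EPS therefore changes by 3.2544 × (-6.4%) = -20.8%.

-20.8%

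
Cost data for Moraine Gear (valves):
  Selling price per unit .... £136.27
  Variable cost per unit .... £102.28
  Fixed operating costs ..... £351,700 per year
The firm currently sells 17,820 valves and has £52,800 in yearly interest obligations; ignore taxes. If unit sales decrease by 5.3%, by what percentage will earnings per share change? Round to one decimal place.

Contribution at this volume is 17,820 × £33.99 = £605,701.80.
Operating income = contribution − fixed costs = £605,701.80 − £351,700 = £254,001.80.
Interest = £52,800.00, so EBIT − I = £201,201.80.
Degree of combined leverage = contribution ÷ (EBIT − I) = £605,701.80 ÷ £201,201.80 = 3.0104.
EPS therefore changes by 3.0104 × (-5.3%) = -16.0%.

-16.0%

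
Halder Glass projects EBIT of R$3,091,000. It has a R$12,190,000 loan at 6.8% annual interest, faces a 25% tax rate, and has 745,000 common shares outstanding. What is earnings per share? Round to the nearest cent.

R$2.28

Interest = R$828,920.00, so EBT = R$3,091,000 − R$828,920.00 = R$2,262,080.00.
Net income = R$2,262,080.00 × (1 − 0.25) = R$1,696,560.00.
EPS = R$1,696,560.00 ÷ 745,000 = R$2.28.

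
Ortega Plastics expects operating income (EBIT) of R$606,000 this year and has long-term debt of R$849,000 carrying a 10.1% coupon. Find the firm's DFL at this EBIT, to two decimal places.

1.16

Interest = R$85,749.00.
DFL = EBIT ÷ (EBIT − I) = R$606,000 ÷ (R$606,000 − R$85,749.00) = R$606,000 ÷ R$520,251.00 = 1.1648.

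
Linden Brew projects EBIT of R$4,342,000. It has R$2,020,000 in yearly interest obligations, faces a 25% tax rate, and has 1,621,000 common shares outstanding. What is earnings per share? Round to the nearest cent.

Pre-tax income = R$4,342,000 − R$2,020,000.00 = R$2,322,000.00.
Net income = R$2,322,000.00 × (1 − 0.25) = R$1,741,500.00.
EPS = R$1,741,500.00 ÷ 1,621,000 = R$1.07.

R$1.07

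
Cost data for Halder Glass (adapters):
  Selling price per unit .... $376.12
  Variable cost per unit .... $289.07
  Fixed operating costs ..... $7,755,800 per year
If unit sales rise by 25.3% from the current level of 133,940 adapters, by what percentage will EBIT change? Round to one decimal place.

+75.6%

Contribution at this volume is 133,940 × $87.05 = $11,659,477.00.
EBIT = $11,659,477.00 − $7,755,800 = $3,903,677.00.
DOL = contribution ÷ EBIT = $11,659,477.00 ÷ $3,903,677.00 = 2.9868.
%ΔEBIT = DOL × %ΔSales = 2.9868 × +25.3% = +75.6%.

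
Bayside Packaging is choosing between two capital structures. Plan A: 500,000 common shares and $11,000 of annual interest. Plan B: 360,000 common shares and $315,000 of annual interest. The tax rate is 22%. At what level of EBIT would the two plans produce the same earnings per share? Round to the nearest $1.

$1,096,714

Set EPS_A = EPS_B: (EBIT − $11,000)(1 − 0.22) ÷ 500,000 = (EBIT − $315,000)(1 − 0.22) ÷ 360,000.
Cancelling (1 − t) and cross-multiplying: 360,000·(EBIT − 11,000) = 500,000·(EBIT − 315,000).
EBIT × (500,000 − 360,000) = 315,000 × 500,000 − 11,000 × 360,000 = 153,540,000,000, so EBIT = 153,540,000,000 ÷ 140,000 = 1,096,714.29.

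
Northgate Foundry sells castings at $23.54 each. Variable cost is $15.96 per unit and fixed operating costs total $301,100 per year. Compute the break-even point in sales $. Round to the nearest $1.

CM per unit = $23.54 − $15.96 = $7.58; CM ratio = $7.58 / $23.54 = 0.3220.
Break-even sales = FC ÷ CM ratio = $301,100 × $23.54 / $7.58 = $935,078.

$935,078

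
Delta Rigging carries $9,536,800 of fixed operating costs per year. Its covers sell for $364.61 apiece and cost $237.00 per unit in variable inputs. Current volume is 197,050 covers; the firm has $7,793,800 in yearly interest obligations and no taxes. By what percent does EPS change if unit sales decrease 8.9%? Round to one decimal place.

Contribution at this volume is 197,050 × $127.61 = $25,145,550.50.
EBIT = $25,145,550.50 − $9,536,800 = $15,608,750.50.
After interest of $7,793,800.00, pre-tax earnings = $7,814,950.50.
DCL = total CM / (EBIT − I) = $25,145,550.50 / $7,814,950.50 = 3.2176.
%ΔEPS = DCL × %ΔSales = 3.2176 × -8.9% = -28.6%.

-28.6%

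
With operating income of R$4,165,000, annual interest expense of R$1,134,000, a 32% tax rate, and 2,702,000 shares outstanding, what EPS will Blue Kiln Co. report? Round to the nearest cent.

Interest = R$1,134,000.00, so EBT = R$4,165,000 − R$1,134,000.00 = R$3,031,000.00.
Net income = R$3,031,000.00 × (1 − 0.32) = R$2,061,080.00.
Per share: R$2,061,080.00 / 2,702,000 shares = R$0.76.

R$0.76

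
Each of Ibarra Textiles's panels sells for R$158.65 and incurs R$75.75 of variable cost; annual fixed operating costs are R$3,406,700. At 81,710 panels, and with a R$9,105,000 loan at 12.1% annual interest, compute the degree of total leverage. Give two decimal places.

2.99

At 81,710 units, contribution = 81,710 × R$82.90 = R$6,773,759.00.
Subtracting fixed costs: EBIT = R$6,773,759.00 − R$3,406,700 = R$3,367,059.00. Interest = R$1,101,705.00, so EBIT − I = R$2,265,354.00.
DCL = contribution ÷ (EBIT − I) = R$6,773,759.00 ÷ R$2,265,354.00 = 2.9902.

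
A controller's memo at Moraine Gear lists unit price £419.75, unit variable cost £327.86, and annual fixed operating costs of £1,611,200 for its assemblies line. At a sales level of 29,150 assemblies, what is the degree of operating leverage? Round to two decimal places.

At 29,150 units, contribution = 29,150 × £91.89 = £2,678,593.50.
Operating income = contribution − fixed costs = £2,678,593.50 − £1,611,200 = £1,067,393.50.
Degree of operating leverage = £2,678,593.50 / £1,067,393.50 = 2.5095.

2.51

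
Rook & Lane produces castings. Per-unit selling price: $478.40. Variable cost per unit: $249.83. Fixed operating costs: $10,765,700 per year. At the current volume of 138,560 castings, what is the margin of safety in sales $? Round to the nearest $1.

$43,754,353

Contribution margin per unit = $478.40 − $249.83 = $228.57. Break-even units = $10,765,700 ÷ $228.57 = 47,100.23; break-even revenue = 47,100.23 × $478.40 = $22,532,750.93.
Current sales = 138,560 × $478.40 = $66,287,104.00.
Margin of safety = $66,287,104.00 − $22,532,750.93 = $43,754,353.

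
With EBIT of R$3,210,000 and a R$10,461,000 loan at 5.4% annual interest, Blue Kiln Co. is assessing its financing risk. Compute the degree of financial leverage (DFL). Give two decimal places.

1.21

Interest = R$564,894.00.
DFL = EBIT ÷ (EBIT − I) = R$3,210,000 ÷ (R$3,210,000 − R$564,894.00) = R$3,210,000 ÷ R$2,645,106.00 = 1.2136.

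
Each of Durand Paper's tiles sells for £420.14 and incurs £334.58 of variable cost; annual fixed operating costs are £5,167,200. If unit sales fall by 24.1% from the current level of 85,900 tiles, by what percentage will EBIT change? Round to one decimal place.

Contribution at this volume is 85,900 × £85.56 = £7,349,604.00.
EBIT = £7,349,604.00 − £5,167,200 = £2,182,404.00.
DOL = contribution ÷ EBIT = £7,349,604.00 ÷ £2,182,404.00 = 3.3677.
%ΔEBIT = DOL × %ΔSales = 3.3677 × -24.1% = -81.2%.

-81.2%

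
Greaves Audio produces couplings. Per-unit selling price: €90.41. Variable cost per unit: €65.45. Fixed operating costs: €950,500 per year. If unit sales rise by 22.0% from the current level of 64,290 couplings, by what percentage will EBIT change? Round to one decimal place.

Total contribution margin = 64,290 × €24.96 = €1,604,678.40.
Operating income = contribution − fixed costs = €1,604,678.40 − €950,500 = €654,178.40.
DOL = contribution ÷ EBIT = €1,604,678.40 ÷ €654,178.40 = 2.4530.
%ΔEBIT = DOL × %ΔSales = 2.4530 × +22.0% = +54.0%.

+54.0%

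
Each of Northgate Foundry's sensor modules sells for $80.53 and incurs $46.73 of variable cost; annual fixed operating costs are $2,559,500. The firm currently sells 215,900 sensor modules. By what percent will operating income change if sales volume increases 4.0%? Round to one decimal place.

+6.2%

At 215,900 units, contribution = 215,900 × $33.80 = $7,297,420.00.
EBIT = $7,297,420.00 − $2,559,500 = $4,737,920.00.
DOL = contribution ÷ EBIT = $7,297,420.00 ÷ $4,737,920.00 = 1.5402.
%ΔEBIT = DOL × %ΔSales = 1.5402 × +4.0% = +6.2%.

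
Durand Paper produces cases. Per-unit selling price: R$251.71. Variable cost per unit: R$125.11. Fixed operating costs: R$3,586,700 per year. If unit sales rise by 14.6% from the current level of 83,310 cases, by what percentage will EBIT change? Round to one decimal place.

+22.1%

Contribution at this volume is 83,310 × R$126.60 = R$10,547,046.00.
Subtracting fixed costs: EBIT = R$10,547,046.00 − R$3,586,700 = R$6,960,346.00.
DOL = contribution ÷ EBIT = R$10,547,046.00 ÷ R$6,960,346.00 = 1.5153.
Operating income changes by 1.5153 × +14.6% = +22.1%.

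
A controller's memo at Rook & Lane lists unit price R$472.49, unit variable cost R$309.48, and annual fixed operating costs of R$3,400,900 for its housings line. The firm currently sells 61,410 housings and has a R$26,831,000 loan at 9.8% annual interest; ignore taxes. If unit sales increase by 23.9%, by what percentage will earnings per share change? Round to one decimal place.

+60.1%

At 61,410 units, contribution = 61,410 × R$163.01 = R$10,010,444.10.
Operating income = contribution − fixed costs = R$10,010,444.10 − R$3,400,900 = R$6,609,544.10.
Interest = R$2,629,438.00, so EBIT − I = R$3,980,106.10.
DCL = total CM / (EBIT − I) = R$10,010,444.10 / R$3,980,106.10 = 2.5151.
%ΔEPS = DCL × %ΔSales = 2.5151 × +23.9% = +60.1%.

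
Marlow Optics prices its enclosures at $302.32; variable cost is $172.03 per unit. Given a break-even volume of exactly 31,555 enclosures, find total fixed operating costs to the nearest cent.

Contribution margin per unit = $302.32 − $172.03 = $130.29.
Fixed costs = break-even units × CM = 31,555 × $130.29 = $4,111,300.95.

$4,111,300.95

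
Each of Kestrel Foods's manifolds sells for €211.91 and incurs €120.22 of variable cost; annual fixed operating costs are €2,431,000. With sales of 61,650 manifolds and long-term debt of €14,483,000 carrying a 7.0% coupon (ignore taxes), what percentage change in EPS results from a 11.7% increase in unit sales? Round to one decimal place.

At 61,650 units, contribution = 61,650 × €91.69 = €5,652,688.50.
Operating income = contribution − fixed costs = €5,652,688.50 − €2,431,000 = €3,221,688.50.
After interest of €1,013,810.00, pre-tax earnings = €2,207,878.50.
Degree of combined leverage = contribution ÷ (EBIT − I) = €5,652,688.50 ÷ €2,207,878.50 = 2.5602.
%ΔEPS = DCL × %ΔSales = 2.5602 × +11.7% = +30.0%.

+30.0%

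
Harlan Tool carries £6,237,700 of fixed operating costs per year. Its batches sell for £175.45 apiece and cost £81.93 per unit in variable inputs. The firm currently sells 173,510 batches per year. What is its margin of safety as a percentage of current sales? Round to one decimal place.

Contribution margin per unit = £175.45 − £81.93 = £93.52. Break-even units = £6,237,700 ÷ £93.52 = 66,699.10; break-even revenue = 66,699.10 × £175.45 = £11,702,357.41.
Current sales = 173,510 × £175.45 = £30,442,329.50.
Margin of safety = (£30,442,329.50 − £11,702,357.41) ÷ £30,442,329.50 = 61.6%.

61.6%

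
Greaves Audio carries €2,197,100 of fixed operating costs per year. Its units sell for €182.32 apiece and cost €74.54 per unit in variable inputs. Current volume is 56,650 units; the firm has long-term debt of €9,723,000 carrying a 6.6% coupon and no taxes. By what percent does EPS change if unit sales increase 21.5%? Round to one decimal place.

At 56,650 units, contribution = 56,650 × €107.78 = €6,105,737.00.
Subtracting fixed costs: EBIT = €6,105,737.00 − €2,197,100 = €3,908,637.00.
After interest of €641,718.00, pre-tax earnings = €3,266,919.00.
DCL = total CM / (EBIT − I) = €6,105,737.00 / €3,266,919.00 = 1.8690.
%ΔEPS = DCL × %ΔSales = 1.8690 × +21.5% = +40.2%.

+40.2%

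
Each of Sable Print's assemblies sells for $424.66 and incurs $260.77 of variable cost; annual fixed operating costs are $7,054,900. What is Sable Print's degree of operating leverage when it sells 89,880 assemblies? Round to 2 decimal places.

1.92

Total contribution margin = 89,880 × $163.89 = $14,730,433.20.
Operating income = contribution − fixed costs = $14,730,433.20 − $7,054,900 = $7,675,533.20.
Degree of operating leverage = $14,730,433.20 / $7,675,533.20 = 1.9191.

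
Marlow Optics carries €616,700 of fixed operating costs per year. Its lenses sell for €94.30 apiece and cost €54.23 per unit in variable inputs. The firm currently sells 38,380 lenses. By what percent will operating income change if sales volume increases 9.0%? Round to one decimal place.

+15.0%

Contribution at this volume is 38,380 × €40.07 = €1,537,886.60.
EBIT = €1,537,886.60 − €616,700 = €921,186.60.
DOL = contribution ÷ EBIT = €1,537,886.60 ÷ €921,186.60 = 1.6695.
Operating income changes by 1.6695 × +9.0% = +15.0%.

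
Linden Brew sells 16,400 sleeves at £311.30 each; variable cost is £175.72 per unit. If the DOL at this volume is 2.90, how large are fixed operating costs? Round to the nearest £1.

£1,456,784

At 16,400 units, contribution = 16,400 × £135.58 = £2,223,512.00.
DOL = contribution / EBIT, so EBIT = £2,223,512.00 / 2.90 = £766,728.28.
And FC = contribution − EBIT = £2,223,512.00 − £766,728.28 = £1,456,784.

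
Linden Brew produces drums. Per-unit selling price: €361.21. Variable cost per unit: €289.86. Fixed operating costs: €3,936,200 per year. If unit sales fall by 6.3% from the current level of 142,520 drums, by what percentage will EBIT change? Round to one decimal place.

Total contribution margin = 142,520 × €71.35 = €10,168,802.00.
Subtracting fixed costs: EBIT = €10,168,802.00 − €3,936,200 = €6,232,602.00.
DOL = contribution ÷ EBIT = €10,168,802.00 ÷ €6,232,602.00 = 1.6316.
%ΔEBIT = DOL × %ΔSales = 1.6316 × -6.3% = -10.3%.

-10.3%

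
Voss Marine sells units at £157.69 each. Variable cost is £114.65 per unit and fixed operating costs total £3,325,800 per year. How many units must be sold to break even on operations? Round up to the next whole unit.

Contribution margin per unit = £157.69 − £114.65 = £43.04.
Break-even volume = fixed costs ÷ CM per unit = £3,325,800 ÷ £43.04 = 77,272.30, so 77,273 units.

77,273 units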